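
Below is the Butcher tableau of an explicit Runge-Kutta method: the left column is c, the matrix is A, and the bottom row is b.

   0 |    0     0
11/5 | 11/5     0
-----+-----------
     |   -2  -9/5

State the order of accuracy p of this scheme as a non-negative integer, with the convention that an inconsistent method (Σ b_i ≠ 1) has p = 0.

0

b = (-2, -9/5)
c = (0, 11/5)
Σ b_i: (-2)·1 + (-9/5)·1 = -19/5 ≠ 1 ⇒ order 0.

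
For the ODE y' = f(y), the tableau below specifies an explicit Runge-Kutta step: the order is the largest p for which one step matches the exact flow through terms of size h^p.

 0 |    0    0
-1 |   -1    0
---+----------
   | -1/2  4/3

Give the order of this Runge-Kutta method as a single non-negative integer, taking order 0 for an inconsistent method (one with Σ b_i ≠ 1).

0

b = (-1/2, 4/3)
c = (0, -1)
Σ b_i: (-1/2)·1 + 4/3·1 = 5/6 ≠ 1 ⇒ order 0.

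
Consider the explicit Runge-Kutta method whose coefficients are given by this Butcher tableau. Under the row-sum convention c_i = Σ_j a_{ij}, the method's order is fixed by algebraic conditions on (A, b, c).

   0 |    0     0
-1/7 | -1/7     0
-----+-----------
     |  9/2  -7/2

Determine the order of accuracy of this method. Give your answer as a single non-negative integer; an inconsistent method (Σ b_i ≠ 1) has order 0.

b = (9/2, -7/2)
c = (0, -1/7)
Σ b_i: 9/2·1 + (-7/2)·1 = 1 ✓
b·c: (-7/2)·(-1/7) = 1/2 ✓; 2 stages ⇒ order 2.

2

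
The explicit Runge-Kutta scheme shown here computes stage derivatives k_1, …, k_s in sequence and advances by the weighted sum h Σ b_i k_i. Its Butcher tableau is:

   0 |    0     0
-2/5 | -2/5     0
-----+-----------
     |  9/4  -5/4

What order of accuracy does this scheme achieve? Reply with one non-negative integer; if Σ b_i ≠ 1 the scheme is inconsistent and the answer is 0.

2

b = (9/4, -5/4)
c = (0, -2/5)
Σ b_i: 9/4·1 + (-5/4)·1 = 1 ✓
b·c: (-5/4)·(-2/5) = 1/2 ✓; 2 stages ⇒ order 2.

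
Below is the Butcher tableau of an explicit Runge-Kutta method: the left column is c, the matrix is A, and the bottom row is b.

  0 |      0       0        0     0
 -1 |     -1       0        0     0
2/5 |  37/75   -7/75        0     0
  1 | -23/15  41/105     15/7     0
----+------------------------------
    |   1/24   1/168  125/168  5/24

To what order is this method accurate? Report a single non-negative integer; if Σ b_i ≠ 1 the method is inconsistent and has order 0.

b = (1/24, 1/168, 125/168, 5/24)
c = (0, -1, 2/5, 1)
Ac = (0, 0, 7/75, 7/15)
Σ b_i: 1/24·1 + 1/168·1 + 125/168·1 + 5/24·1 = 1 ✓
b·c: 1/168·(-1) + 125/168·2/5 + 5/24·1 = 1/2 ✓
b·c²: 1/168·1 + 125/168·4/25 + 5/24·1 = 1/3 ✓
b·Ac: 125/168·7/75 + 5/24·7/15 = 1/6 ✓
b·c³: 1/168·(-1) + 125/168·8/125 + 5/24·1 = 1/4 ✓
b·(c∘Ac): 125/168·14/375 + 5/24·7/15 = 1/8 ✓
b·Ac²: 125/168·(-7/75) + 5/24·11/15 = 1/12 ✓
b·A²c: 5/24·1/5 = 1/24 ✓; 4 stages ⇒ order 4.

4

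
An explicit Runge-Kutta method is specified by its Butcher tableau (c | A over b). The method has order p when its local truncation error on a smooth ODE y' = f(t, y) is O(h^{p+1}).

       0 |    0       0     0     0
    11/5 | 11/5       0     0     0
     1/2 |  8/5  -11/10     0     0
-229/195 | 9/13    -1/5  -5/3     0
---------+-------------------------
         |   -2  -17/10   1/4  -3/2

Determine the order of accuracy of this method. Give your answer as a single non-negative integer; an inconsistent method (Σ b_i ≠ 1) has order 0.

0

b = (-2, -17/10, 1/4, -3/2)
c = (0, 11/5, 1/2, -229/195)
Ac = (0, 0, -121/50, -191/150)
Σ b_i: (-2)·1 + (-17/10)·1 + 1/4·1 + (-3/2)·1 = -99/20 ≠ 1 ⇒ order 0.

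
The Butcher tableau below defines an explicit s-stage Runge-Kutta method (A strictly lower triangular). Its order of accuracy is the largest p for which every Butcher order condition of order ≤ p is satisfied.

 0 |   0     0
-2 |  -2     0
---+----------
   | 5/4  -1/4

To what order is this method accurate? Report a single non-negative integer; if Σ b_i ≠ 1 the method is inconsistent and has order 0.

2

b = (5/4, -1/4)
c = (0, -2)
Σ b_i: 5/4·1 + (-1/4)·1 = 1 ✓
b·c: (-1/4)·(-2) = 1/2 ✓; 2 stages ⇒ order 2.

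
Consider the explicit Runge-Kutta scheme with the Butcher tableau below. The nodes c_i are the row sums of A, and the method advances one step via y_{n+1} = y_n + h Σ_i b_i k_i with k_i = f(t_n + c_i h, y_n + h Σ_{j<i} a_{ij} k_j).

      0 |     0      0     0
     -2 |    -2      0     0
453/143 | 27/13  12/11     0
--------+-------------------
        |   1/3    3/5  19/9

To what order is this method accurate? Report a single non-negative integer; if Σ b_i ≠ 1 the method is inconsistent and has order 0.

0

b = (1/3, 3/5, 19/9)
c = (0, -2, 453/143)
Ac = (0, 0, -24/11)
Σ b_i: 1/3·1 + 3/5·1 + 19/9·1 = 137/45 ≠ 1 ⇒ order 0.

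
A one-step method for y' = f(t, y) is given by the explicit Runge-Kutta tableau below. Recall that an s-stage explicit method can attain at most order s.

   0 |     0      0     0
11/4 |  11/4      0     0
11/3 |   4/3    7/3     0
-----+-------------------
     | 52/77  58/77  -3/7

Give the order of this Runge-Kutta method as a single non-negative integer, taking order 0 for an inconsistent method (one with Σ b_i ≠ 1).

b = (52/77, 58/77, -3/7)
c = (0, 11/4, 11/3)
Ac = (0, 0, 77/12)
Σ b_i: 52/77·1 + 58/77·1 + (-3/7)·1 = 1 ✓
b·c: 58/77·11/4 + (-3/7)·11/3 = 1/2 ✓
b·c²: 58/77·121/16 + (-3/7)·121/9 = -11/168 ≠ 1/3 ⇒ order 2.
b·Ac: (-3/7)·77/12 = -11/4 ≠ 1/6

2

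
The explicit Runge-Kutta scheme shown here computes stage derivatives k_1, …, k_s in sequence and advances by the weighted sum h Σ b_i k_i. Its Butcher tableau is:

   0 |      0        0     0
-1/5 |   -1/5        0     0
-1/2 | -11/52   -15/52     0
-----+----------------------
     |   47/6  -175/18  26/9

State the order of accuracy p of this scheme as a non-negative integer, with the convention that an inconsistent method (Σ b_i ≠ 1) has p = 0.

3

b = (47/6, -175/18, 26/9)
c = (0, -1/5, -1/2)
Ac = (0, 0, 3/52)
Σ b_i: 47/6·1 + (-175/18)·1 + 26/9·1 = 1 ✓
b·c: (-175/18)·(-1/5) + 26/9·(-1/2) = 1/2 ✓
b·c²: (-175/18)·1/25 + 26/9·1/4 = 1/3 ✓
b·Ac: 26/9·3/52 = 1/6 ✓; 3 stages ⇒ order 3.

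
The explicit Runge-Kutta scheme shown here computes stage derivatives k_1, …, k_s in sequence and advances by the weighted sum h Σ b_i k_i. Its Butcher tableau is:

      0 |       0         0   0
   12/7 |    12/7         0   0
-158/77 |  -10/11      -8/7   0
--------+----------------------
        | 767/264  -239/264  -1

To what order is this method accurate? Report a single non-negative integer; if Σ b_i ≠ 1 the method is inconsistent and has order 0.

2

b = (767/264, -239/264, -1)
c = (0, 12/7, -158/77)
Ac = (0, 0, -96/49)
Σ b_i: 767/264·1 + (-239/264)·1 + (-1)·1 = 1 ✓
b·c: (-239/264)·12/7 + (-1)·(-158/77) = 1/2 ✓
b·c²: (-239/264)·144/49 + (-1)·24964/5929 = -40738/5929 ≠ 1/3 ⇒ order 2.
b·Ac: (-1)·(-96/49) = 96/49 ≠ 1/6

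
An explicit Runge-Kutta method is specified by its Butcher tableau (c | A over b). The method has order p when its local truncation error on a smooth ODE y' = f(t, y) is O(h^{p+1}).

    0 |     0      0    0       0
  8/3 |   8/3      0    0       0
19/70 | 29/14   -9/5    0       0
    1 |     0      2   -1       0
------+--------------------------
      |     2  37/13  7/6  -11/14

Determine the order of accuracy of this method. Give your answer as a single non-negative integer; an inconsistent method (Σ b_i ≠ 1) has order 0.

0

b = (2, 37/13, 7/6, -11/14)
c = (0, 8/3, 19/70, 1)
Ac = (0, 0, -24/5, 1063/210)
Σ b_i: 2·1 + 37/13·1 + 7/6·1 + (-11/14)·1 = 1427/273 ≠ 1 ⇒ order 0.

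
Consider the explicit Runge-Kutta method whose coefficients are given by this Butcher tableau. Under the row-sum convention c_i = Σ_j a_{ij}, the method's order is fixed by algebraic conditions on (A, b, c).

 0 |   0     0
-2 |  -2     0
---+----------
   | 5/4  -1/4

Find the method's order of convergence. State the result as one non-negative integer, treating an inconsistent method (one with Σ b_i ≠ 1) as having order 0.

b = (5/4, -1/4)
c = (0, -2)
Σ b_i: 5/4·1 + (-1/4)·1 = 1 ✓
b·c: (-1/4)·(-2) = 1/2 ✓; 2 stages ⇒ order 2.

2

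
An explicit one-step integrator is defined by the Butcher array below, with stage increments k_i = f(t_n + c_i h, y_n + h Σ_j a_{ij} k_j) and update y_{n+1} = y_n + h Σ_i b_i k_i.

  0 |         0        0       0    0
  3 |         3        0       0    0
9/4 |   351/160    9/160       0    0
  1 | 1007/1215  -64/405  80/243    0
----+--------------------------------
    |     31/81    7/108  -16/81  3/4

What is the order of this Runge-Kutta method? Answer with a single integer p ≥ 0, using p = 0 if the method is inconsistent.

b = (31/81, 7/108, -16/81, 3/4)
c = (0, 3, 9/4, 1)
Ac = (0, 0, 27/160, 4/15)
Σ b_i: 31/81·1 + 7/108·1 + (-16/81)·1 + 3/4·1 = 1 ✓
b·c: 7/108·3 + (-16/81)·9/4 + 3/4·1 = 1/2 ✓
b·c²: 7/108·9 + (-16/81)·81/16 + 3/4·1 = 1/3 ✓
b·Ac: (-16/81)·27/160 + 3/4·4/15 = 1/6 ✓
b·c³: 7/108·27 + (-16/81)·729/64 + 3/4·1 = 1/4 ✓
b·(c∘Ac): (-16/81)·243/640 + 3/4·4/15 = 1/8 ✓
b·Ac²: (-16/81)·81/160 + 3/4·11/45 = 1/12 ✓
b·A²c: 3/4·1/18 = 1/24 ✓; 4 stages ⇒ order 4.

4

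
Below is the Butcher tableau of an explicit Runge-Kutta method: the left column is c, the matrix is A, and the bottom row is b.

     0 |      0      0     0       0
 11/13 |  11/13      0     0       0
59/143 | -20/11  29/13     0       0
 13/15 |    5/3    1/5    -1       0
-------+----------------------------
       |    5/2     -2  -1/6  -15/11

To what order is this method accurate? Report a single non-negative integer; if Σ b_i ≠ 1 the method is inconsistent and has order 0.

0

b = (5/2, -2, -1/6, -15/11)
c = (0, 11/13, 59/143, 13/15)
Ac = (0, 0, 319/169, -174/715)
Σ b_i: 5/2·1 + (-2)·1 + (-1/6)·1 + (-15/11)·1 = -34/33 ≠ 1 ⇒ order 0.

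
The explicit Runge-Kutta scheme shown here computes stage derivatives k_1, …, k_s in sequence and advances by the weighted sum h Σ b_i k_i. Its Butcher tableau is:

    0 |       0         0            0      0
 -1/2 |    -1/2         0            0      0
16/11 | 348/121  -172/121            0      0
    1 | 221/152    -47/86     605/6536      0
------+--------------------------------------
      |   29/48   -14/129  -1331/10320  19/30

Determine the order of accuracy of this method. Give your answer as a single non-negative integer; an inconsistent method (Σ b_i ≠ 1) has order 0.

b = (29/48, -14/129, -1331/10320, 19/30)
c = (0, -1/2, 16/11, 1)
Ac = (0, 0, 86/121, 31/76)
Σ b_i: 29/48·1 + (-14/129)·1 + (-1331/10320)·1 + 19/30·1 = 1 ✓
b·c: (-14/129)·(-1/2) + (-1331/10320)·16/11 + 19/30·1 = 1/2 ✓
b·c²: (-14/129)·1/4 + (-1331/10320)·256/121 + 19/30·1 = 1/3 ✓
b·Ac: (-1331/10320)·86/121 + 19/30·31/76 = 1/6 ✓
b·c³: (-14/129)·(-1/8) + (-1331/10320)·4096/1331 + 19/30·1 = 1/4 ✓
b·(c∘Ac): (-1331/10320)·1376/1331 + 19/30·31/76 = 1/8 ✓
b·Ac²: (-1331/10320)·(-43/121) + 19/30·9/152 = 1/12 ✓
b·A²c: 19/30·5/76 = 1/24 ✓; 4 stages ⇒ order 4.

4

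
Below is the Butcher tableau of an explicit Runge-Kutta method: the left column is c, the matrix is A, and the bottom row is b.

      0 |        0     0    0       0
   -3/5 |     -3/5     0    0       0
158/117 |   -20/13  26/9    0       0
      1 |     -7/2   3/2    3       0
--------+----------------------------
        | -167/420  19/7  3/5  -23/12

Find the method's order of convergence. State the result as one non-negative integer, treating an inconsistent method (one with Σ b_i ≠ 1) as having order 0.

1

b = (-167/420, 19/7, 3/5, -23/12)
c = (0, -3/5, 158/117, 1)
Ac = (0, 0, -26/15, 1229/390)
Σ b_i: (-167/420)·1 + 19/7·1 + 3/5·1 + (-23/12)·1 = 1 ✓
b·c: 19/7·(-3/5) + 3/5·158/117 + (-23/12)·1 = -14933/5460 ≠ 1/2 ⇒ order 1.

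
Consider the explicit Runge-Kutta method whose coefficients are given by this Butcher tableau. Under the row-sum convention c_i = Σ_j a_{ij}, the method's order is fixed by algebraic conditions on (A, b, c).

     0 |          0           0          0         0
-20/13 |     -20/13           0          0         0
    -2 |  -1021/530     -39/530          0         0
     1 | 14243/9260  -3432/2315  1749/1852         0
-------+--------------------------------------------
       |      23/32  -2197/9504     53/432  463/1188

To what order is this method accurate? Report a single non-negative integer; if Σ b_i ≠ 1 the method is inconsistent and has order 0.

b = (23/32, -2197/9504, 53/432, 463/1188)
c = (0, -20/13, -2, 1)
Ac = (0, 0, 6/53, 363/926)
Σ b_i: 23/32·1 + (-2197/9504)·1 + 53/432·1 + 463/1188·1 = 1 ✓
b·c: (-2197/9504)·(-20/13) + 53/432·(-2) + 463/1188·1 = 1/2 ✓
b·c²: (-2197/9504)·400/169 + 53/432·4 + 463/1188·1 = 1/3 ✓
b·Ac: 53/432·6/53 + 463/1188·363/926 = 1/6 ✓
b·c³: (-2197/9504)·(-8000/2197) + 53/432·(-8) + 463/1188·1 = 1/4 ✓
b·(c∘Ac): 53/432·(-12/53) + 463/1188·363/926 = 1/8 ✓
b·Ac²: 53/432·(-120/689) + 463/1188·1617/6019 = 1/12 ✓
b·A²c: 463/1188·99/926 = 1/24 ✓; 4 stages ⇒ order 4.

4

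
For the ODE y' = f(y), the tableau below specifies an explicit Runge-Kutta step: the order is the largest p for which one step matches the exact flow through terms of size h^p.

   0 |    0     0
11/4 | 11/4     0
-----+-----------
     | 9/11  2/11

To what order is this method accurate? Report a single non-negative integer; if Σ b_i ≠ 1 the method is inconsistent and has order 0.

2

b = (9/11, 2/11)
c = (0, 11/4)
Σ b_i: 9/11·1 + 2/11·1 = 1 ✓
b·c: 2/11·11/4 = 1/2 ✓; 2 stages ⇒ order 2.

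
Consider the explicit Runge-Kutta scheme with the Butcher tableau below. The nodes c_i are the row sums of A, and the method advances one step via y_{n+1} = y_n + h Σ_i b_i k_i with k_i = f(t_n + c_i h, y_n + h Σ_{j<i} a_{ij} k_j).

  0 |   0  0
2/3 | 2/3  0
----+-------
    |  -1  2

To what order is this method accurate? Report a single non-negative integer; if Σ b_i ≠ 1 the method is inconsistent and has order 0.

1

b = (-1, 2)
c = (0, 2/3)
Σ b_i: (-1)·1 + 2·1 = 1 ✓
b·c: 2·2/3 = 4/3 ≠ 1/2 ⇒ order 1.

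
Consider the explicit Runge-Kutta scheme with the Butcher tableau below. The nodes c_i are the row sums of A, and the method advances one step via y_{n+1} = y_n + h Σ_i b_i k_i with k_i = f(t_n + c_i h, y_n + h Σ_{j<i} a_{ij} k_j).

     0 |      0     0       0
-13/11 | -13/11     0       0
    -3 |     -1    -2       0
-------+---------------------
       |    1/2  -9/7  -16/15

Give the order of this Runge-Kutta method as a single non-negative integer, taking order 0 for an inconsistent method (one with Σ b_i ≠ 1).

b = (1/2, -9/7, -16/15)
c = (0, -13/11, -3)
Ac = (0, 0, 26/11)
Σ b_i: 1/2·1 + (-9/7)·1 + (-16/15)·1 = -389/210 ≠ 1 ⇒ order 0.

0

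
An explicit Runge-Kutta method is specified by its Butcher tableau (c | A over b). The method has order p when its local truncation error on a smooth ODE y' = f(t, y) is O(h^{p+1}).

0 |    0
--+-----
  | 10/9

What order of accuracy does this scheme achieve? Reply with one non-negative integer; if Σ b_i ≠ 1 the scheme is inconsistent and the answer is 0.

b = (10/9)
c = (0)
Σ b_i: 10/9·1 = 10/9 ≠ 1 ⇒ order 0.

0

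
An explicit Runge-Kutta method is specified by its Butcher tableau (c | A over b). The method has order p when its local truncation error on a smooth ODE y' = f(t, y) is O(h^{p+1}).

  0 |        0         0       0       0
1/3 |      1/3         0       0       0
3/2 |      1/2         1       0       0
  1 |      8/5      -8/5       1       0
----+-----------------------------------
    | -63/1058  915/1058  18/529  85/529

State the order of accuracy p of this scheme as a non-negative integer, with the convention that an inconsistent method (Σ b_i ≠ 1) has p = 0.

b = (-63/1058, 915/1058, 18/529, 85/529)
c = (0, 1/3, 3/2, 1)
Ac = (0, 0, 1/3, 29/30)
Σ b_i: (-63/1058)·1 + 915/1058·1 + 18/529·1 + 85/529·1 = 1 ✓
b·c: 915/1058·1/3 + 18/529·3/2 + 85/529·1 = 1/2 ✓
b·c²: 915/1058·1/9 + 18/529·9/4 + 85/529·1 = 1/3 ✓
b·Ac: 18/529·1/3 + 85/529·29/30 = 1/6 ✓
b·c³: 915/1058·1/27 + 18/529·27/8 + 85/529·1 = 5857/19044 ≠ 1/4 ⇒ order 3.
b·(c∘Ac): 18/529·1/2 + 85/529·29/30 = 547/3174 ≠ 1/8
b·Ac²: 18/529·1/9 + 85/529·373/180 = 6413/19044 ≠ 1/12
b·A²c: 85/529·1/3 = 85/1587 ≠ 1/24

3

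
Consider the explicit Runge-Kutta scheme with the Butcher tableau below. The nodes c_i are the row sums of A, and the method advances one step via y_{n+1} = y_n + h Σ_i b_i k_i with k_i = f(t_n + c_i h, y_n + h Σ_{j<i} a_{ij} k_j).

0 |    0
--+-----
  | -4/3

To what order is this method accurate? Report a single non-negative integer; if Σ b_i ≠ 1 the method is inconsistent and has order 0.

0

b = (-4/3)
c = (0)
Σ b_i: (-4/3)·1 = -4/3 ≠ 1 ⇒ order 0.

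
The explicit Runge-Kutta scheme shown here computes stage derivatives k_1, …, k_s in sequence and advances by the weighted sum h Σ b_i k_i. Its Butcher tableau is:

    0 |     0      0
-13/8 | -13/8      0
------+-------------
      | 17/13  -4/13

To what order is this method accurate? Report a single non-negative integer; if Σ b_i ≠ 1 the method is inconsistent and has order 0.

2

b = (17/13, -4/13)
c = (0, -13/8)
Σ b_i: 17/13·1 + (-4/13)·1 = 1 ✓
b·c: (-4/13)·(-13/8) = 1/2 ✓; 2 stages ⇒ order 2.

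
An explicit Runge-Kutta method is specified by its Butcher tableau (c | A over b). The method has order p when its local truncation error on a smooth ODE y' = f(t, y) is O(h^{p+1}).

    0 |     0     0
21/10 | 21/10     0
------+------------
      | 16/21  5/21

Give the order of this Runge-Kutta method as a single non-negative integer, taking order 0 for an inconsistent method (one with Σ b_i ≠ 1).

b = (16/21, 5/21)
c = (0, 21/10)
Σ b_i: 16/21·1 + 5/21·1 = 1 ✓
b·c: 5/21·21/10 = 1/2 ✓; 2 stages ⇒ order 2.

2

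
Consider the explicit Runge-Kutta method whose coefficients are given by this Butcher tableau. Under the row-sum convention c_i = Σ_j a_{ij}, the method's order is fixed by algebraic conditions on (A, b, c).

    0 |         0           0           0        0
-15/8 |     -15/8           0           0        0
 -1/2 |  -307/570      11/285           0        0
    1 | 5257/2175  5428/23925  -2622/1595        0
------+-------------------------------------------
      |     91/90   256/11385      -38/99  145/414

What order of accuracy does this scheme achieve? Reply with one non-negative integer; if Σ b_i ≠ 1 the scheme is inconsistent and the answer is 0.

b = (91/90, 256/11385, -38/99, 145/414)
c = (0, -15/8, -1/2, 1)
Ac = (0, 0, -11/152, 23/58)
Σ b_i: 91/90·1 + 256/11385·1 + (-38/99)·1 + 145/414·1 = 1 ✓
b·c: 256/11385·(-15/8) + (-38/99)·(-1/2) + 145/414·1 = 1/2 ✓
b·c²: 256/11385·225/64 + (-38/99)·1/4 + 145/414·1 = 1/3 ✓
b·Ac: (-38/99)·(-11/152) + 145/414·23/58 = 1/6 ✓
b·c³: 256/11385·(-3375/512) + (-38/99)·(-1/8) + 145/414·1 = 1/4 ✓
b·(c∘Ac): (-38/99)·11/304 + 145/414·23/58 = 1/8 ✓
b·Ac²: (-38/99)·165/1216 + 145/414·897/2320 = 1/12 ✓
b·A²c: 145/414·69/580 = 1/24 ✓; 4 stages ⇒ order 4.

4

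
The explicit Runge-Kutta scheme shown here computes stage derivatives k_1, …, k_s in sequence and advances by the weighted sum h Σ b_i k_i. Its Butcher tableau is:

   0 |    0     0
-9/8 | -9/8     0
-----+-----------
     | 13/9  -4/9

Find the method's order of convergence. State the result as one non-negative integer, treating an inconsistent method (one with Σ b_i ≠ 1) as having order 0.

b = (13/9, -4/9)
c = (0, -9/8)
Σ b_i: 13/9·1 + (-4/9)·1 = 1 ✓
b·c: (-4/9)·(-9/8) = 1/2 ✓; 2 stages ⇒ order 2.

2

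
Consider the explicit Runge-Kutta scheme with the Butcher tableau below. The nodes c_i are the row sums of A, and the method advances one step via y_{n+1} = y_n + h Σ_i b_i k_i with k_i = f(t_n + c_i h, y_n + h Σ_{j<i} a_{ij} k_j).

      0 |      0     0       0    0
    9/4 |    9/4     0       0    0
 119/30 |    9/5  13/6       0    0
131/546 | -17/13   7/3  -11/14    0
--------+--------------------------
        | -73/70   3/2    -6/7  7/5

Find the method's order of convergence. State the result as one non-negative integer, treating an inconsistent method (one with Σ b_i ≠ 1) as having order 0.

1

b = (-73/70, 3/2, -6/7, 7/5)
c = (0, 9/4, 119/30, 131/546)
Ac = (0, 0, 39/8, 32/15)
Σ b_i: (-73/70)·1 + 3/2·1 + (-6/7)·1 + 7/5·1 = 1 ✓
b·c: 3/2·9/4 + (-6/7)·119/30 + 7/5·131/546 = 97/312 ≠ 1/2 ⇒ order 1.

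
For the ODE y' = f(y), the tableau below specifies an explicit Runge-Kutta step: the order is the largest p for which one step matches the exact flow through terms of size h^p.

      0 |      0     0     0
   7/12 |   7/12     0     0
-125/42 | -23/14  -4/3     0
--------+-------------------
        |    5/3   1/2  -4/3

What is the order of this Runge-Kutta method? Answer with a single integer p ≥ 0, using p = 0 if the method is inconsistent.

b = (5/3, 1/2, -4/3)
c = (0, 7/12, -125/42)
Ac = (0, 0, -7/9)
Σ b_i: 5/3·1 + 1/2·1 + (-4/3)·1 = 5/6 ≠ 1 ⇒ order 0.

0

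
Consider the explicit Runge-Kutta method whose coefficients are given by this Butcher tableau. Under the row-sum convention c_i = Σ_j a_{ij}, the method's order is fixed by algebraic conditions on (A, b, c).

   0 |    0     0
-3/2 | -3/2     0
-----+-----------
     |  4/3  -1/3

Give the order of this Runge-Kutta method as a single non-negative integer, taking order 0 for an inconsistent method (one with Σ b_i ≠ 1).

b = (4/3, -1/3)
c = (0, -3/2)
Σ b_i: 4/3·1 + (-1/3)·1 = 1 ✓
b·c: (-1/3)·(-3/2) = 1/2 ✓; 2 stages ⇒ order 2.

2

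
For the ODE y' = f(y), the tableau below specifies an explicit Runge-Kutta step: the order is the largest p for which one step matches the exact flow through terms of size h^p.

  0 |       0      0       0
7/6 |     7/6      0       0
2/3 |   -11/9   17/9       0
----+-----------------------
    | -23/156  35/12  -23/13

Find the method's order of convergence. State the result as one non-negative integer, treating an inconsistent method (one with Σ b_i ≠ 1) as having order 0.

b = (-23/156, 35/12, -23/13)
c = (0, 7/6, 2/3)
Ac = (0, 0, 119/54)
Σ b_i: (-23/156)·1 + 35/12·1 + (-23/13)·1 = 1 ✓
b·c: 35/12·7/6 + (-23/13)·2/3 = 2081/936 ≠ 1/2 ⇒ order 1.

1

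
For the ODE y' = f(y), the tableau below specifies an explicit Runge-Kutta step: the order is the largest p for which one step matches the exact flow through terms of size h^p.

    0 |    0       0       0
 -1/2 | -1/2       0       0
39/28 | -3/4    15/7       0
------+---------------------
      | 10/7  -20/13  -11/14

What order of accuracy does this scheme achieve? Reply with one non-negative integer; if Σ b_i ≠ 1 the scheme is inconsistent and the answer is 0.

0

b = (10/7, -20/13, -11/14)
c = (0, -1/2, 39/28)
Ac = (0, 0, -15/14)
Σ b_i: 10/7·1 + (-20/13)·1 + (-11/14)·1 = -163/182 ≠ 1 ⇒ order 0.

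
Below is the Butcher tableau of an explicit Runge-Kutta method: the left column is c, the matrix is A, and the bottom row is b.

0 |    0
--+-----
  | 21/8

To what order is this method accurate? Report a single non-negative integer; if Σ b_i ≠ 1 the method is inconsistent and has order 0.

0

b = (21/8)
c = (0)
Σ b_i: 21/8·1 = 21/8 ≠ 1 ⇒ order 0.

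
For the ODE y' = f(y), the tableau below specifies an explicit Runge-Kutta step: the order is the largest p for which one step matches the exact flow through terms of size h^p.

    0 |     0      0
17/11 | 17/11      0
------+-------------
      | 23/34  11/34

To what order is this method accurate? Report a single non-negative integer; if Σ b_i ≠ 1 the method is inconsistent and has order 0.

2

b = (23/34, 11/34)
c = (0, 17/11)
Σ b_i: 23/34·1 + 11/34·1 = 1 ✓
b·c: 11/34·17/11 = 1/2 ✓; 2 stages ⇒ order 2.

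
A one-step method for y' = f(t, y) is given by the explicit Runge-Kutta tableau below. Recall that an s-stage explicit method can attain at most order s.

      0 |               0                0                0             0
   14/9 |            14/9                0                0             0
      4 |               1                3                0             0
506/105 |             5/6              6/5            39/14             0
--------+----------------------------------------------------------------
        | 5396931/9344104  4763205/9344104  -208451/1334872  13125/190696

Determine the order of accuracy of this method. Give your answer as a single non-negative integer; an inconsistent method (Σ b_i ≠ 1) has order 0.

3

b = (5396931/9344104, 4763205/9344104, -208451/1334872, 13125/190696)
c = (0, 14/9, 4, 506/105)
Ac = (0, 0, 14/3, 1366/105)
Σ b_i: 5396931/9344104·1 + 4763205/9344104·1 + (-208451/1334872)·1 + 13125/190696·1 = 1 ✓
b·c: 4763205/9344104·14/9 + (-208451/1334872)·4 + 13125/190696·506/105 = 1/2 ✓
b·c²: 4763205/9344104·196/81 + (-208451/1334872)·16 + 13125/190696·256036/11025 = 1/3 ✓
b·Ac: (-208451/1334872)·14/3 + 13125/190696·1366/105 = 1/6 ✓
b·c³: 4763205/9344104·2744/729 + (-208451/1334872)·64 + 13125/190696·129554216/1157625 = -356164/955647 ≠ 1/4 ⇒ order 3.
b·(c∘Ac): (-208451/1334872)·56/3 + 13125/190696·691196/11025 = 1401661/1001154 ≠ 1/8
b·Ac²: (-208451/1334872)·196/27 + 13125/190696·44864/945 = 249713/117018 ≠ 1/12
b·A²c: 13125/190696·13 = 170625/190696 ≠ 1/24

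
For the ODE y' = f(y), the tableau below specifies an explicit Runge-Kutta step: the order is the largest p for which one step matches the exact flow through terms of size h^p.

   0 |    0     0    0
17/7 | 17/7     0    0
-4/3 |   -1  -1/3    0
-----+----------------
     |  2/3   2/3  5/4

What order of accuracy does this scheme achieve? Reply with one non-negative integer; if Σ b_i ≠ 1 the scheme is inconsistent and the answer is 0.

0

b = (2/3, 2/3, 5/4)
c = (0, 17/7, -4/3)
Ac = (0, 0, -17/21)
Σ b_i: 2/3·1 + 2/3·1 + 5/4·1 = 31/12 ≠ 1 ⇒ order 0.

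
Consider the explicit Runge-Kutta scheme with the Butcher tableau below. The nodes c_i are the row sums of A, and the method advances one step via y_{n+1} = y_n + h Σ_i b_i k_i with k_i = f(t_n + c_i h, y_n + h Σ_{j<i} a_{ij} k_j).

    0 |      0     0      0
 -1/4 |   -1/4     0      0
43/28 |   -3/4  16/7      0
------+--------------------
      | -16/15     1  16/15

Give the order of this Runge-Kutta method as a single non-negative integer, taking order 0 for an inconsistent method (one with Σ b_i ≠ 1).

1

b = (-16/15, 1, 16/15)
c = (0, -1/4, 43/28)
Ac = (0, 0, -4/7)
Σ b_i: (-16/15)·1 + 1·1 + 16/15·1 = 1 ✓
b·c: 1·(-1/4) + 16/15·43/28 = 583/420 ≠ 1/2 ⇒ order 1.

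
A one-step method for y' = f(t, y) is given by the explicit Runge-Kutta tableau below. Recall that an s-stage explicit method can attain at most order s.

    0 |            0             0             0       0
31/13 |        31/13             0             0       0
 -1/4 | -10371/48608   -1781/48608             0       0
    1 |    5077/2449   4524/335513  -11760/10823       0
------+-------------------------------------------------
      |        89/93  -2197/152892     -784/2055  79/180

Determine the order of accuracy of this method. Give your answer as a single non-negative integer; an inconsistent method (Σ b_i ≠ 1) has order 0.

b = (89/93, -2197/152892, -784/2055, 79/180)
c = (0, 31/13, -1/4, 1)
Ac = (0, 0, -137/1568, 24/79)
Σ b_i: 89/93·1 + (-2197/152892)·1 + (-784/2055)·1 + 79/180·1 = 1 ✓
b·c: (-2197/152892)·31/13 + (-784/2055)·(-1/4) + 79/180·1 = 1/2 ✓
b·c²: (-2197/152892)·961/169 + (-784/2055)·1/16 + 79/180·1 = 1/3 ✓
b·Ac: (-784/2055)·(-137/1568) + 79/180·24/79 = 1/6 ✓
b·c³: (-2197/152892)·29791/2197 + (-784/2055)·(-1/64) + 79/180·1 = 1/4 ✓
b·(c∘Ac): (-784/2055)·137/6272 + 79/180·24/79 = 1/8 ✓
b·Ac²: (-784/2055)·(-4247/20384) + 79/180·9/1027 = 1/12 ✓
b·A²c: 79/180·15/158 = 1/24 ✓; 4 stages ⇒ order 4.

4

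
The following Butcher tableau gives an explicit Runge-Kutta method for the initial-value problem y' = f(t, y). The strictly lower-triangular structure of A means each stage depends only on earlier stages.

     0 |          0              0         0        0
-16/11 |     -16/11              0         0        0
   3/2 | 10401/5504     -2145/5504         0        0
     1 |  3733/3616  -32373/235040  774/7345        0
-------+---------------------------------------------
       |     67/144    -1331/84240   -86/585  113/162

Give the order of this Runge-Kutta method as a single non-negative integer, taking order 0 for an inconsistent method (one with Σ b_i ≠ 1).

b = (67/144, -1331/84240, -86/585, 113/162)
c = (0, -16/11, 3/2, 1)
Ac = (0, 0, 195/344, 81/226)
Σ b_i: 67/144·1 + (-1331/84240)·1 + (-86/585)·1 + 113/162·1 = 1 ✓
b·c: (-1331/84240)·(-16/11) + (-86/585)·3/2 + 113/162·1 = 1/2 ✓
b·c²: (-1331/84240)·256/121 + (-86/585)·9/4 + 113/162·1 = 1/3 ✓
b·Ac: (-86/585)·195/344 + 113/162·81/226 = 1/6 ✓
b·c³: (-1331/84240)·(-4096/1331) + (-86/585)·27/8 + 113/162·1 = 1/4 ✓
b·(c∘Ac): (-86/585)·585/688 + 113/162·81/226 = 1/8 ✓
b·Ac²: (-86/585)·(-390/473) + 113/162·(-135/2486) = 1/12 ✓
b·A²c: 113/162·27/452 = 1/24 ✓; 4 stages ⇒ order 4.

4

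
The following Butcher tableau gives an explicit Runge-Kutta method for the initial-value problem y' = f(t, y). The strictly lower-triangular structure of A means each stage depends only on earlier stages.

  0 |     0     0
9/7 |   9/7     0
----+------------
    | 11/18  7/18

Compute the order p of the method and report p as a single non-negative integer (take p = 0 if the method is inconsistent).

2

b = (11/18, 7/18)
c = (0, 9/7)
Σ b_i: 11/18·1 + 7/18·1 = 1 ✓
b·c: 7/18·9/7 = 1/2 ✓; 2 stages ⇒ order 2.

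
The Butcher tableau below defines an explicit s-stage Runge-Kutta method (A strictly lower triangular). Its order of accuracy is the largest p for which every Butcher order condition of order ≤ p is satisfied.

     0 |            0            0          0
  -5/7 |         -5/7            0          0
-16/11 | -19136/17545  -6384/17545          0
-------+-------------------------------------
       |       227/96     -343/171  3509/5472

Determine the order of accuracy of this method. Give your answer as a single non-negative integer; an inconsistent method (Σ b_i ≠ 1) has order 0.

3

b = (227/96, -343/171, 3509/5472)
c = (0, -5/7, -16/11)
Ac = (0, 0, 912/3509)
Σ b_i: 227/96·1 + (-343/171)·1 + 3509/5472·1 = 1 ✓
b·c: (-343/171)·(-5/7) + 3509/5472·(-16/11) = 1/2 ✓
b·c²: (-343/171)·25/49 + 3509/5472·256/121 = 1/3 ✓
b·Ac: 3509/5472·912/3509 = 1/6 ✓; 3 stages ⇒ order 3.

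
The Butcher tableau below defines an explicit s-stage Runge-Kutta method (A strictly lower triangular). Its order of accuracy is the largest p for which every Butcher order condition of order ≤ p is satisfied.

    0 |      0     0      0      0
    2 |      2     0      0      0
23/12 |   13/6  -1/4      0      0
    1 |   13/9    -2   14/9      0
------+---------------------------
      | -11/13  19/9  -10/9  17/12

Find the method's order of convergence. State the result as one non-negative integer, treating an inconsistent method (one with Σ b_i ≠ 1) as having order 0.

0

b = (-11/13, 19/9, -10/9, 17/12)
c = (0, 2, 23/12, 1)
Ac = (0, 0, -1/2, -55/54)
Σ b_i: (-11/13)·1 + 19/9·1 + (-10/9)·1 + 17/12·1 = 245/156 ≠ 1 ⇒ order 0.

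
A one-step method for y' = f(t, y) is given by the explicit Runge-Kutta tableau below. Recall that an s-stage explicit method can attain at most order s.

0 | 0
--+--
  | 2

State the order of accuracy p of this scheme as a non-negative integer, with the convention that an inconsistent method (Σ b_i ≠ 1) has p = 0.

b = (2)
c = (0)
Σ b_i: 2·1 = 2 ≠ 1 ⇒ order 0.

0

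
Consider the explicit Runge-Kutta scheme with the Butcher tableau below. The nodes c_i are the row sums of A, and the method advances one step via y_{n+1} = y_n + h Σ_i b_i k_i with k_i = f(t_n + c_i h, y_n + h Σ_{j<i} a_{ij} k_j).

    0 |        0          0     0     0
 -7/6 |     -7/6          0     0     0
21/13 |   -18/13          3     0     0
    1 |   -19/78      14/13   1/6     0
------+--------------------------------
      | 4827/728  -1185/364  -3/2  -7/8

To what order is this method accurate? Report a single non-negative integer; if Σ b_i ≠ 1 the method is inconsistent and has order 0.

2

b = (4827/728, -1185/364, -3/2, -7/8)
c = (0, -7/6, 21/13, 1)
Ac = (0, 0, -7/2, -77/78)
Σ b_i: 4827/728·1 + (-1185/364)·1 + (-3/2)·1 + (-7/8)·1 = 1 ✓
b·c: (-1185/364)·(-7/6) + (-3/2)·21/13 + (-7/8)·1 = 1/2 ✓
b·c²: (-1185/364)·49/36 + (-3/2)·441/169 + (-7/8)·1 = -74795/8112 ≠ 1/3 ⇒ order 2.
b·Ac: (-3/2)·(-7/2) + (-7/8)·(-77/78) = 3815/624 ≠ 1/6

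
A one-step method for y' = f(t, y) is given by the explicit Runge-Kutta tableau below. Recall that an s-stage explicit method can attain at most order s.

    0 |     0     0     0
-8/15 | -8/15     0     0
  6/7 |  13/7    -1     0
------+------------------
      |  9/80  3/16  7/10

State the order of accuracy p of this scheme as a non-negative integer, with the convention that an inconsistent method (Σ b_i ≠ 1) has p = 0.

2

b = (9/80, 3/16, 7/10)
c = (0, -8/15, 6/7)
Ac = (0, 0, 8/15)
Σ b_i: 9/80·1 + 3/16·1 + 7/10·1 = 1 ✓
b·c: 3/16·(-8/15) + 7/10·6/7 = 1/2 ✓
b·c²: 3/16·64/225 + 7/10·36/49 = 298/525 ≠ 1/3 ⇒ order 2.
b·Ac: 7/10·8/15 = 28/75 ≠ 1/6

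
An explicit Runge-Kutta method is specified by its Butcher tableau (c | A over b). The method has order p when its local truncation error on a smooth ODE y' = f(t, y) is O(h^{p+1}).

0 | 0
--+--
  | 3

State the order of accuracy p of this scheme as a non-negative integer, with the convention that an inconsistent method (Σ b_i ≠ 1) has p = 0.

0

b = (3)
c = (0)
Σ b_i: 3·1 = 3 ≠ 1 ⇒ order 0.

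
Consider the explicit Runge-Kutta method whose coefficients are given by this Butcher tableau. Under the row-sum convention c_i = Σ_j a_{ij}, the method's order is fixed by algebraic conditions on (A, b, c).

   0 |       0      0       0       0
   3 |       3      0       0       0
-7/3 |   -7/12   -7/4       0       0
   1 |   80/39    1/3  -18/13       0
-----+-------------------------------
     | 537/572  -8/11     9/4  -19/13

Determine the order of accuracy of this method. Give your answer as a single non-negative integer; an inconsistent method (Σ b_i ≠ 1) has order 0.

1

b = (537/572, -8/11, 9/4, -19/13)
c = (0, 3, -7/3, 1)
Ac = (0, 0, -21/4, 55/13)
Σ b_i: 537/572·1 + (-8/11)·1 + 9/4·1 + (-19/13)·1 = 1 ✓
b·c: (-8/11)·3 + 9/4·(-7/3) + (-19/13)·1 = -5087/572 ≠ 1/2 ⇒ order 1.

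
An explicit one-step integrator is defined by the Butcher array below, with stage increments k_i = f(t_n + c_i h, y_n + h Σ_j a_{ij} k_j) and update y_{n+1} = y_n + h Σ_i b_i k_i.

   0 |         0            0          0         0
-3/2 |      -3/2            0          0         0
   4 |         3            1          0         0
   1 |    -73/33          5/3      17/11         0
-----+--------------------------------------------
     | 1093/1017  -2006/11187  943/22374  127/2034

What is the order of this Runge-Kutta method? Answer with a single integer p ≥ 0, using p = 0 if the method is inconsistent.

b = (1093/1017, -2006/11187, 943/22374, 127/2034)
c = (0, -3/2, 4, 1)
Ac = (0, 0, -3/2, 81/22)
Σ b_i: 1093/1017·1 + (-2006/11187)·1 + 943/22374·1 + 127/2034·1 = 1 ✓
b·c: (-2006/11187)·(-3/2) + 943/22374·4 + 127/2034·1 = 1/2 ✓
b·c²: (-2006/11187)·9/4 + 943/22374·16 + 127/2034·1 = 1/3 ✓
b·Ac: 943/22374·(-3/2) + 127/2034·81/22 = 1/6 ✓
b·c³: (-2006/11187)·(-27/8) + 943/22374·64 + 127/2034·1 = 1521/452 ≠ 1/4 ⇒ order 3.
b·(c∘Ac): 943/22374·(-6) + 127/2034·81/22 = -343/14916 ≠ 1/8
b·Ac²: 943/22374·9/4 + 127/2034·1253/44 = 7619/4068 ≠ 1/12
b·A²c: 127/2034·(-51/22) = -2159/14916 ≠ 1/24

3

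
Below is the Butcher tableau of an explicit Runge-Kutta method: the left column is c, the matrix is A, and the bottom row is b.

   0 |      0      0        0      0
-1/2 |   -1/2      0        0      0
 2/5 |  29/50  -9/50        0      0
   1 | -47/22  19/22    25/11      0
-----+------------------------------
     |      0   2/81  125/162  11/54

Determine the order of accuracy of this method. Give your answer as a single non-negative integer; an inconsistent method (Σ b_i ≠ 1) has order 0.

4

b = (0, 2/81, 125/162, 11/54)
c = (0, -1/2, 2/5, 1)
Ac = (0, 0, 9/100, 21/44)
Σ b_i: 2/81·1 + 125/162·1 + 11/54·1 = 1 ✓
b·c: 2/81·(-1/2) + 125/162·2/5 + 11/54·1 = 1/2 ✓
b·c²: 2/81·1/4 + 125/162·4/25 + 11/54·1 = 1/3 ✓
b·Ac: 125/162·9/100 + 11/54·21/44 = 1/6 ✓
b·c³: 2/81·(-1/8) + 125/162·8/125 + 11/54·1 = 1/4 ✓
b·(c∘Ac): 125/162·9/250 + 11/54·21/44 = 1/8 ✓
b·Ac²: 125/162·(-9/200) + 11/54·51/88 = 1/12 ✓
b·A²c: 11/54·9/44 = 1/24 ✓; 4 stages ⇒ order 4.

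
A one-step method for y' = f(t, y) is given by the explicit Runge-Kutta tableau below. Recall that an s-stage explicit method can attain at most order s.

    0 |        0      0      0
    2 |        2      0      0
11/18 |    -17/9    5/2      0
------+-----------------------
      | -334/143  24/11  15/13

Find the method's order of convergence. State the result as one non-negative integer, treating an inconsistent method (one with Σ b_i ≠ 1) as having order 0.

b = (-334/143, 24/11, 15/13)
c = (0, 2, 11/18)
Ac = (0, 0, 5)
Σ b_i: (-334/143)·1 + 24/11·1 + 15/13·1 = 1 ✓
b·c: 24/11·2 + 15/13·11/18 = 4349/858 ≠ 1/2 ⇒ order 1.

1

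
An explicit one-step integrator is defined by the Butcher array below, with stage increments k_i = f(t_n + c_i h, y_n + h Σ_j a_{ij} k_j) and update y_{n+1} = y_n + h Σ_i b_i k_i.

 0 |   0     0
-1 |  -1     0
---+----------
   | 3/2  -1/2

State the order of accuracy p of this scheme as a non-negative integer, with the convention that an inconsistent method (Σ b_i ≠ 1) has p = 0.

b = (3/2, -1/2)
c = (0, -1)
Σ b_i: 3/2·1 + (-1/2)·1 = 1 ✓
b·c: (-1/2)·(-1) = 1/2 ✓; 2 stages ⇒ order 2.

2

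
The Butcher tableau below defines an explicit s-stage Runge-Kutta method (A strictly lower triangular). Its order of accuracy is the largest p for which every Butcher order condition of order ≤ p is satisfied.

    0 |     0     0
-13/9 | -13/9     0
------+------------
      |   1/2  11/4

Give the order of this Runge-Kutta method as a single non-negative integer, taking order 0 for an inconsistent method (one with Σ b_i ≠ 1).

0

b = (1/2, 11/4)
c = (0, -13/9)
Σ b_i: 1/2·1 + 11/4·1 = 13/4 ≠ 1 ⇒ order 0.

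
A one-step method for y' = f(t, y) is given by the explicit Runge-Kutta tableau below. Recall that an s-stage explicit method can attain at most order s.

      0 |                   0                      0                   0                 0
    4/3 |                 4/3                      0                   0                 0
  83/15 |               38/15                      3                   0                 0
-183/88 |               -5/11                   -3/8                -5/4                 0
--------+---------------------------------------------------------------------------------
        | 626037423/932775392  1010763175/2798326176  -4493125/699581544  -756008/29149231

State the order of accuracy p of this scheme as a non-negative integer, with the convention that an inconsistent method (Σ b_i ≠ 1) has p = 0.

b = (626037423/932775392, 1010763175/2798326176, -4493125/699581544, -756008/29149231)
c = (0, 4/3, 83/15, -183/88)
Ac = (0, 0, 4, -89/12)
Σ b_i: 626037423/932775392·1 + 1010763175/2798326176·1 + (-4493125/699581544)·1 + (-756008/29149231)·1 = 1 ✓
b·c: 1010763175/2798326176·4/3 + (-4493125/699581544)·83/15 + (-756008/29149231)·(-183/88) = 1/2 ✓
b·c²: 1010763175/2798326176·16/9 + (-4493125/699581544)·6889/225 + (-756008/29149231)·33489/7744 = 1/3 ✓
b·Ac: (-4493125/699581544)·4 + (-756008/29149231)·(-89/12) = 1/6 ✓
b·c³: 1010763175/2798326176·64/27 + (-4493125/699581544)·571787/3375 + (-756008/29149231)·(-6128487/681472) = 7390571/5596652352 ≠ 1/4 ⇒ order 3.
b·(c∘Ac): (-4493125/699581544)·332/15 + (-756008/29149231)·5429/352 = -568936601/1049372316 ≠ 1/8
b·Ac²: (-4493125/699581544)·16/3 + (-756008/29149231)·(-7009/180) = 1279783768/1311715395 ≠ 1/12
b·A²c: (-756008/29149231)·(-5) = 3780040/29149231 ≠ 1/24

3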